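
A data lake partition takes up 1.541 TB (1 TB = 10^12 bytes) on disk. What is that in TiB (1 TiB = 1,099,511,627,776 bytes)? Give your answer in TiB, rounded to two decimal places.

1.40 TiB

1.541 TB × 1,000,000,000,000 bytes/TB = 1,541,000,000,000 bytes
1 TiB = 2^40 bytes = 1,099,511,627,776 bytes
1,541,000,000,000 / 1,099,511,627,776 = 1.40 TiB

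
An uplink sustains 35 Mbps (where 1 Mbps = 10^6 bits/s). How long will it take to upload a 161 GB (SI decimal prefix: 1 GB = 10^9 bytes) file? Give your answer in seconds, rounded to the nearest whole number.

161 GB = 161,000,000,000 bytes = 1,288,000,000,000 bits
35 Mbps = 35,000,000 bits/s
time = 1,288,000,000,000 / 35,000,000 = 36,800 s

36,800 seconds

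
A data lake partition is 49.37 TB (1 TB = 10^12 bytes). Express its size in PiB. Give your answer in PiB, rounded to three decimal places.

0.044 PiB

49.37 TB × 1,000,000,000,000 bytes/TB = 49,370,000,000,000 bytes
1 PiB = 2^50 bytes = 1,125,899,906,842,624 bytes
49,370,000,000,000 / 1,125,899,906,842,624 = 0.044 PiB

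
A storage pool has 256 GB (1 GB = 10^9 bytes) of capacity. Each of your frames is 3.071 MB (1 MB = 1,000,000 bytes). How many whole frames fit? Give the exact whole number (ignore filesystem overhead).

Capacity: 256 GB = 256,000,000,000 bytes
Per item: 3.071 MB = 3,071,000 bytes
⌊256,000,000,000 / 3,071,000⌋ = 83,360

83,360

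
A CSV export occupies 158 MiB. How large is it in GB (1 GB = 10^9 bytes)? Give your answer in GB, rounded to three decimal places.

0.166 GB

158 MiB = 158 × 2^20 bytes = 165,675,008 bytes
1 GB = 10^9 bytes = 1,000,000,000 bytes
165,675,008 / 1,000,000,000 = 0.166 GB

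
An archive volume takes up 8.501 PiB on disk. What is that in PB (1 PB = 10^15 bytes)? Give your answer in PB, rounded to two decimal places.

8.501 PiB × 1,125,899,906,842,624 bytes/PiB = 9,571,275,108,069,146.624 bytes
1 PB = 1,000,000,000,000,000 bytes
9,571,275,108,069,146.624 / 1,000,000,000,000,000 = 9.57 PB

9.57 PB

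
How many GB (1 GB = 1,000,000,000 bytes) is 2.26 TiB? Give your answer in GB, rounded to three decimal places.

2,484.896 GB

2.26 TiB = 2.26 × 2^40 bytes = 2,484,896,278,773.76 bytes
1 GB = 1,000,000,000 bytes
2,484,896,278,773.76 / 1,000,000,000 = 2,484.896 GB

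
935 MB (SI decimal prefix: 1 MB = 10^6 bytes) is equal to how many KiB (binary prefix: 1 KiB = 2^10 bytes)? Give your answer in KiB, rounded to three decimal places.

935 MB = 935 × 10^6 bytes = 935,000,000 bytes
1 KiB = 2^10 bytes = 1,024 bytes
935,000,000 / 1,024 = 913,085.938 KiB

913,085.938 KiB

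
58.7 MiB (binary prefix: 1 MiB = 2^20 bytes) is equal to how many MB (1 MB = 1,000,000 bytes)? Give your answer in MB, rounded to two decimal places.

58.7 MiB × 1,048,576 bytes/MiB = 61,551,411.2 bytes
1 MB = 1,000,000 bytes
61,551,411.2 / 1,000,000 = 61.55 MB

61.55 MB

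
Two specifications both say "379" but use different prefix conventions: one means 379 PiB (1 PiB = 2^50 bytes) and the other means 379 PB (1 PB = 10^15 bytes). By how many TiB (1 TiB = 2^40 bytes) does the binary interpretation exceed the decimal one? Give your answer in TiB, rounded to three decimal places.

43,397.508 TiB

379 PiB = 379 × 1,125,899,906,842,624 = 426,716,064,693,354,496 bytes
379 PB = 379 × 1,000,000,000,000,000 = 379,000,000,000,000,000 bytes
difference = 47,716,064,693,354,496 bytes
47,716,064,693,354,496 / 1,099,511,627,776 = 43,397.508 TiB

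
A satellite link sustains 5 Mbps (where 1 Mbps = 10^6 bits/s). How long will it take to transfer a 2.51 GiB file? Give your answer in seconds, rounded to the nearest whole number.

2.51 GiB = 2,695,091,978.24 bytes = 21,560,735,825.92 bits
5 Mbps = 5,000,000 bits/s
time = 21,560,735,825.92 / 5,000,000 = 4,312 s

4,312 seconds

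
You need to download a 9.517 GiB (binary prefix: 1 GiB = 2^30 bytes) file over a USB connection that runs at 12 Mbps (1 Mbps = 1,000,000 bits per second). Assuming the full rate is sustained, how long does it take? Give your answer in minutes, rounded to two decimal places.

113.54 minutes

9.517 GiB = 10,218,800,939.008 bytes = 81,750,407,512.064 bits
12 Mbps = 12,000,000 bits/s
time = 81,750,407,512.064 / 12,000,000 = 6,812.534 s
6,812.534 s / 60 = 113.54 minutes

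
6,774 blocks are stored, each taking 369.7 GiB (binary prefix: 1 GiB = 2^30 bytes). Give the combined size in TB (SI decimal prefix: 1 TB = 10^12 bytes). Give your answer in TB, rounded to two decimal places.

Total = 6,774 × 369.7 GiB = 2504347.8 GiB
= 2504347.8 × 1,073,741,824 bytes = 2,689,022,974,702,387.2 bytes
1 TB = 1,000,000,000,000 bytes
2,689,022,974,702,387.2 / 1,000,000,000,000 = 2,689.02 TB

2,689.02 TB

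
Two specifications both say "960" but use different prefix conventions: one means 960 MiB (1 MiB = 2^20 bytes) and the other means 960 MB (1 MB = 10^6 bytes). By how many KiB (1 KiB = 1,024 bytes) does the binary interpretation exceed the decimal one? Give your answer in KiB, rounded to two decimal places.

45,540.00 KiB

960 MiB = 960 × 1,048,576 = 1,006,632,960 bytes
960 MB = 960 × 1,000,000 = 960,000,000 bytes
difference = 46,632,960 bytes
46,632,960 / 1,024 = 45,540.00 KiB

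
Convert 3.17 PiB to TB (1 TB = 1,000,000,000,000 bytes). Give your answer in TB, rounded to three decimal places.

3.17 PiB = 3.17 × 2^50 bytes = 3,569,102,704,691,118.08 bytes
1 TB = 1,000,000,000,000 bytes
3,569,102,704,691,118.08 / 1,000,000,000,000 = 3,569.103 TB

3,569.103 TB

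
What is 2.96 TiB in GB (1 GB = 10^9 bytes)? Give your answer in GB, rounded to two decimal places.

3,254.55 GB

2.96 TiB = 2.96 × 2^40 bytes = 3,254,554,418,216.96 bytes
1 GB = 10^9 bytes = 1,000,000,000 bytes
3,254,554,418,216.96 / 1,000,000,000 = 3,254.55 GB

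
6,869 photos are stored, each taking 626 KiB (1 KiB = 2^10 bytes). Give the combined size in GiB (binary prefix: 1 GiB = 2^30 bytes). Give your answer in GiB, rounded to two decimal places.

4.10 GiB

Total = 6,869 × 626 KiB = 4,299,994 KiB
= 4,299,994 × 1,024 bytes = 4,403,193,856 bytes
1 GiB = 1,073,741,824 bytes
4,403,193,856 / 1,073,741,824 = 4.10 GiB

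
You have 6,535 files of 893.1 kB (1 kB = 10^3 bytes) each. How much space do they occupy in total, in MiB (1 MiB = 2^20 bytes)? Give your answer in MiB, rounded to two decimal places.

5,566.03 MiB

Total = 6,535 × 893.1 kB = 5836408.5 kB
= 5836408.5 × 1,000 bytes = 5,836,408,500 bytes
1 MiB = 1,048,576 bytes
5,836,408,500 / 1,048,576 = 5,566.03 MiB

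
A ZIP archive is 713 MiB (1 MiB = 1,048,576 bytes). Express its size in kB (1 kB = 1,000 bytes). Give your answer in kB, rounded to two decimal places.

747,634.69 kB

713 MiB = 713 × 2^20 bytes = 747,634,688 bytes
1 kB = 10^3 bytes = 1,000 bytes
747,634,688 / 1,000 = 747,634.69 kB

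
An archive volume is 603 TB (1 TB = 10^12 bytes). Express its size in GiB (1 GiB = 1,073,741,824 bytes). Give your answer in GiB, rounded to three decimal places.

561,587.512 GiB

603 TB = 603 × 10^12 bytes = 603,000,000,000,000 bytes
1 GiB = 1,073,741,824 bytes
603,000,000,000,000 / 1,073,741,824 = 561,587.512 GiB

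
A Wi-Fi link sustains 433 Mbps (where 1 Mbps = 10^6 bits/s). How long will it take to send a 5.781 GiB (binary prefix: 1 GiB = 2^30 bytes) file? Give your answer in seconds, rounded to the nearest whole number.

115 seconds

5.781 GiB = 6,207,301,484.544 bytes = 49,658,411,876.352 bits
433 Mbps = 433,000,000 bits/s
time = 49,658,411,876.352 / 433,000,000 = 115 s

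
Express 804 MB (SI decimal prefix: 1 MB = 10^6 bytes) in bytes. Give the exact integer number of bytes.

804 × 1,000,000 = 804,000,000 bytes

804,000,000 bytes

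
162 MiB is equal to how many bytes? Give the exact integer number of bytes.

162 × 1,048,576 = 169,869,312 bytes  (1 MiB = 2^20 bytes)

169,869,312 bytes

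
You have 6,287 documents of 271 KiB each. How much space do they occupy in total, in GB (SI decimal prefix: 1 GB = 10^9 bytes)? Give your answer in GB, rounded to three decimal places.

Total = 6,287 × 271 KiB = 1,703,777 KiB
= 1,703,777 × 1,024 bytes = 1,744,667,648 bytes
1 GB = 1,000,000,000 bytes
1,744,667,648 / 1,000,000,000 = 1.745 GB

1.745 GB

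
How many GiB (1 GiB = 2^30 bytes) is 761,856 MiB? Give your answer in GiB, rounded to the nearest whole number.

744 GiB

761,856 MiB = 761,856 × 2^20 bytes = 798,863,917,056 bytes
1 GiB = 2^30 bytes = 1,073,741,824 bytes
798,863,917,056 / 1,073,741,824 = 744 GiB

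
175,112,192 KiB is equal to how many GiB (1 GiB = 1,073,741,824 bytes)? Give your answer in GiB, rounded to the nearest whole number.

167 GiB

175,112,192 KiB = 175,112,192 × 2^10 bytes = 179,314,884,608 bytes
1 GiB = 2^30 bytes = 1,073,741,824 bytes
179,314,884,608 / 1,073,741,824 = 167 GiB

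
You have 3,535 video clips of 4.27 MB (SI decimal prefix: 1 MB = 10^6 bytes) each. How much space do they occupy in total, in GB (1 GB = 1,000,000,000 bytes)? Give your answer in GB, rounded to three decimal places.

Total = 3,535 × 4.27 MB = 15094.45 MB
= 15094.45 × 1,000,000 bytes = 15,094,450,000 bytes
1 GB = 1,000,000,000 bytes
15,094,450,000 / 1,000,000,000 = 15.094 GB

15.094 GB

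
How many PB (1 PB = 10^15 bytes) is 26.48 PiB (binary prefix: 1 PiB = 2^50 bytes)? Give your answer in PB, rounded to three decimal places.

26.48 PiB × 1,125,899,906,842,624 bytes/PiB = 29,813,829,533,192,683.52 bytes
1 PB = 10^15 bytes = 1,000,000,000,000,000 bytes
29,813,829,533,192,683.52 / 1,000,000,000,000,000 = 29.814 PB

29.814 PB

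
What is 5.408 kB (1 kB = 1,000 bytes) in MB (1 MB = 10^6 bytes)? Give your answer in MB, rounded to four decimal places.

5.408 kB = 5.408 × 10^3 bytes = 5,408 bytes
1 MB = 10^6 bytes = 1,000,000 bytes
5,408 / 1,000,000 = 0.0054 MB

0.0054 MB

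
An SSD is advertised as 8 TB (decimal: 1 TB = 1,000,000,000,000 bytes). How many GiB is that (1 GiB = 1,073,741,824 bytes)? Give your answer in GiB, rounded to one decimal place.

8 TB × 1,000,000,000,000 bytes/TB = 8,000,000,000,000 bytes
1 GiB = 2^30 bytes = 1,073,741,824 bytes
8,000,000,000,000 / 1,073,741,824 = 7,450.6 GiB

7,450.6 GiB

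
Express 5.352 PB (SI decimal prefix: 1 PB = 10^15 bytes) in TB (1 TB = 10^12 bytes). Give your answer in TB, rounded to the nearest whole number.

5.352 PB = 5.352 × 10^15 bytes = 5,352,000,000,000,000 bytes
1 TB = 1,000,000,000,000 bytes
5,352,000,000,000,000 / 1,000,000,000,000 = 5,352 TB

5,352 TB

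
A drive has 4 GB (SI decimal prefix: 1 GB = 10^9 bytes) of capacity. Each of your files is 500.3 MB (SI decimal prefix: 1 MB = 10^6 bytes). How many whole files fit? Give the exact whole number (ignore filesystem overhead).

7

Capacity: 4 GB = 4,000,000,000 bytes
Per item: 500.3 MB = 500,300,000 bytes
⌊4,000,000,000 / 500,300,000⌋ = 7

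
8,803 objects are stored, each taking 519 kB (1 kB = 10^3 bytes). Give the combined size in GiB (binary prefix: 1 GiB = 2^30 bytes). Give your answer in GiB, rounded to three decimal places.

4.255 GiB

Total = 8,803 × 519 kB = 4,568,757 kB
= 4,568,757 × 1,000 bytes = 4,568,757,000 bytes
1 GiB = 1,073,741,824 bytes
4,568,757,000 / 1,073,741,824 = 4.255 GiB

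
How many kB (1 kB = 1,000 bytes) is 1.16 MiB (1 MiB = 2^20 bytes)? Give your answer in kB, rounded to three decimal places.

1,216.348 kB

1.16 MiB × 1,048,576 bytes/MiB = 1,216,348.16 bytes
1 kB = 1,000 bytes
1,216,348.16 / 1,000 = 1,216.348 kB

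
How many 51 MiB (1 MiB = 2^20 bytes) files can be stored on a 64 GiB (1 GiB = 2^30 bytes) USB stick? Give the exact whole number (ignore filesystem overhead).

Capacity: 64 GiB = 68,719,476,736 bytes
Per item: 51 MiB = 53,477,376 bytes
⌊68,719,476,736 / 53,477,376⌋ = 1,285

1,285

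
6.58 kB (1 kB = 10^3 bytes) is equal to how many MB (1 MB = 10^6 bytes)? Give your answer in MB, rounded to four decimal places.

0.0066 MB

6.58 kB = 6.58 × 10^3 bytes = 6,580 bytes
1 MB = 1,000,000 bytes
6,580 / 1,000,000 = 0.0066 MB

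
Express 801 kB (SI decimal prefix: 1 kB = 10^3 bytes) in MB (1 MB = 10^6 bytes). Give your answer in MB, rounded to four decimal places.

0.8010 MB

801 kB = 801 × 10^3 bytes = 801,000 bytes
1 MB = 1,000,000 bytes
801,000 / 1,000,000 = 0.8010 MB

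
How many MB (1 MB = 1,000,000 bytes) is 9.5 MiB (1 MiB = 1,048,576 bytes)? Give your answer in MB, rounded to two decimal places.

9.96 MB

9.5 MiB = 9.5 × 2^20 bytes = 9,961,472 bytes
1 MB = 1,000,000 bytes
9,961,472 / 1,000,000 = 9.96 MB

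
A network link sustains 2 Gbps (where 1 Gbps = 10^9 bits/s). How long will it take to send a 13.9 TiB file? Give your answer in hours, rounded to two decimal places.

16.98 hours

13.9 TiB = 15,283,211,626,086.4 bytes = 122,265,693,008,691.2 bits
2 Gbps = 2,000,000,000 bits/s
time = 122,265,693,008,691.2 / 2,000,000,000 = 61,132.8465 s
61,132.8465 s / 3600 = 16.98 hours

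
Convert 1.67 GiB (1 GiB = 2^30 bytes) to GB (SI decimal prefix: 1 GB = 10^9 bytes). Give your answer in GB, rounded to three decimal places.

1.793 GB

1.67 GiB = 1.67 × 2^30 bytes = 1,793,148,846.08 bytes
1 GB = 10^9 bytes = 1,000,000,000 bytes
1,793,148,846.08 / 1,000,000,000 = 1.793 GB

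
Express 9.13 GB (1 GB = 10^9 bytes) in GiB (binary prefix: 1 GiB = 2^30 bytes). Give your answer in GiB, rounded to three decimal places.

8.503 GiB

9.13 GB × 1,000,000,000 bytes/GB = 9,130,000,000 bytes
1 GiB = 2^30 bytes = 1,073,741,824 bytes
9,130,000,000 / 1,073,741,824 = 8.503 GiB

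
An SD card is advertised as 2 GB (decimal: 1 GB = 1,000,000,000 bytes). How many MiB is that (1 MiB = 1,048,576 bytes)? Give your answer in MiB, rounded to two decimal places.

2 GB × 1,000,000,000 bytes/GB = 2,000,000,000 bytes
1 MiB = 1,048,576 bytes
2,000,000,000 / 1,048,576 = 1,907.35 MiB

1,907.35 MiB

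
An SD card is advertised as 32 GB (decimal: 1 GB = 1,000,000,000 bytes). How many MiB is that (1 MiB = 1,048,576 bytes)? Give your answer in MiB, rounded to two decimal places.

30,517.58 MiB

32 GB = 32 × 10^9 bytes = 32,000,000,000 bytes
1 MiB = 2^20 bytes = 1,048,576 bytes
32,000,000,000 / 1,048,576 = 30,517.58 MiB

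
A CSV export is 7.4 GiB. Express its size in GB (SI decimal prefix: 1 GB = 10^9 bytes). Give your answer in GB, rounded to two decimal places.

7.4 GiB = 7.4 × 2^30 bytes = 7,945,689,497.6 bytes
1 GB = 1,000,000,000 bytes
7,945,689,497.6 / 1,000,000,000 = 7.95 GB

7.95 GB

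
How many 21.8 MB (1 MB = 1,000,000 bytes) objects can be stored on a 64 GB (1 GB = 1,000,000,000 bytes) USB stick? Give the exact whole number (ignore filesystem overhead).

2,935

Capacity: 64 GB = 64,000,000,000 bytes
Per item: 21.8 MB = 21,800,000 bytes
⌊64,000,000,000 / 21,800,000⌋ = 2,935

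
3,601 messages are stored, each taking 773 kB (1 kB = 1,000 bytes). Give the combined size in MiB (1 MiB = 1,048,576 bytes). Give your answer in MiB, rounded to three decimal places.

2,654.622 MiB

Total = 3,601 × 773 kB = 2,783,573 kB
= 2,783,573 × 1,000 bytes = 2,783,573,000 bytes
1 MiB = 1,048,576 bytes
2,783,573,000 / 1,048,576 = 2,654.622 MiB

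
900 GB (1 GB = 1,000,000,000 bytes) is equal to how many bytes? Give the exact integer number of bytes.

900 × 1,000,000,000 = 900,000,000,000 bytes  (1 GB = 10^9 bytes)

900,000,000,000 bytes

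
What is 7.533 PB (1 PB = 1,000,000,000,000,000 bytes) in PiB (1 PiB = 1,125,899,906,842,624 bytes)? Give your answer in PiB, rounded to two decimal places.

7.533 PB × 1,000,000,000,000,000 bytes/PB = 7,533,000,000,000,000 bytes
1 PiB = 2^50 bytes = 1,125,899,906,842,624 bytes
7,533,000,000,000,000 / 1,125,899,906,842,624 = 6.69 PiB

6.69 PiB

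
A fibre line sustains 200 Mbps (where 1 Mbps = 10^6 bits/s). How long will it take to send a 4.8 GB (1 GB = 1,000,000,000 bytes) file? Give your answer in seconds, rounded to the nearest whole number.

4.8 GB = 4,800,000,000 bytes = 38,400,000,000 bits
200 Mbps = 200,000,000 bits/s
time = 38,400,000,000 / 200,000,000 = 192 s

192 seconds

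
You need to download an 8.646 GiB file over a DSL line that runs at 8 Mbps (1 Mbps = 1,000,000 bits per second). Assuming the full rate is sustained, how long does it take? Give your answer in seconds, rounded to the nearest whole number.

9,284 seconds

8.646 GiB = 9,283,571,810.304 bytes = 74,268,574,482.432 bits
8 Mbps = 8,000,000 bits/s
time = 74,268,574,482.432 / 8,000,000 = 9,284 s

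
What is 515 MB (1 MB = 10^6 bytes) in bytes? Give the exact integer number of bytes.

515,000,000 bytes

515 × 1,000,000 = 515,000,000 bytes  (1 MB = 10^6 bytes)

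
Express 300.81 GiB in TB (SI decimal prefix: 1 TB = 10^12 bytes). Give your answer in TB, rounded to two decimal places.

0.32 TB

300.81 GiB = 300.81 × 2^30 bytes = 322,992,278,077.44 bytes
1 TB = 1,000,000,000,000 bytes
322,992,278,077.44 / 1,000,000,000,000 = 0.32 TB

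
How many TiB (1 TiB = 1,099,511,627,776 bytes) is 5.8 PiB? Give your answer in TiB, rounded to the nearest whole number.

5.8 PiB = 5.8 × 2^50 bytes = 6,530,219,459,687,219.2 bytes
1 TiB = 2^40 bytes = 1,099,511,627,776 bytes
6,530,219,459,687,219.2 / 1,099,511,627,776 = 5,939 TiB

5,939 TiB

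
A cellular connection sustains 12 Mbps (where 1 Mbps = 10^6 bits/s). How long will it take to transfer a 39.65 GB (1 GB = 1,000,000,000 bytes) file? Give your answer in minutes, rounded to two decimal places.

440.56 minutes

39.65 GB = 39,650,000,000 bytes = 317,200,000,000 bits
12 Mbps = 12,000,000 bits/s
time = 317,200,000,000 / 12,000,000 = 26,433.333 s
26,433.333 s / 60 = 440.56 minutes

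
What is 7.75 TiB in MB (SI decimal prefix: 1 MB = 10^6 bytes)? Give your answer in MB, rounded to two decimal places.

7.75 TiB × 1,099,511,627,776 bytes/TiB = 8,521,215,115,264 bytes
1 MB = 1,000,000 bytes
8,521,215,115,264 / 1,000,000 = 8,521,215.12 MB

8,521,215.12 MB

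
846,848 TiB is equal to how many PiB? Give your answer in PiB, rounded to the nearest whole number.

846,848 TiB = 846,848 × 2^40 bytes = 931,119,222,958,850,048 bytes
1 PiB = 1,125,899,906,842,624 bytes
931,119,222,958,850,048 / 1,125,899,906,842,624 = 827 PiB

827 PiB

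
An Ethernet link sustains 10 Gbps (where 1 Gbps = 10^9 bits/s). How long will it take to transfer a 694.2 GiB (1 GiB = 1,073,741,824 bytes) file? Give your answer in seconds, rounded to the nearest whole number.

694.2 GiB = 745,391,574,220.8 bytes = 5,963,132,593,766.4 bits
10 Gbps = 10,000,000,000 bits/s
time = 5,963,132,593,766.4 / 10,000,000,000 = 596 s

596 seconds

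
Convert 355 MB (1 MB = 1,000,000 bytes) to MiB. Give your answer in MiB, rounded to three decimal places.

355 MB = 355 × 10^6 bytes = 355,000,000 bytes
1 MiB = 2^20 bytes = 1,048,576 bytes
355,000,000 / 1,048,576 = 338.554 MiB

338.554 MiB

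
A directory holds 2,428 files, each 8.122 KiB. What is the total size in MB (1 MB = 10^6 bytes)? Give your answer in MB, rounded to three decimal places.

Total = 2,428 × 8.122 KiB = 19720.216 KiB
= 19720.216 × 1,024 bytes = 20,193,501.184 bytes
1 MB = 1,000,000 bytes
20,193,501.184 / 1,000,000 = 20.194 MB

20.194 MB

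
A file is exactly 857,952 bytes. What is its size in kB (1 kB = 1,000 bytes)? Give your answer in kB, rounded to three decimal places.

857,952 bytes given.
1 kB = 1,000 bytes
857,952 / 1,000 = 857.952 kB

857.952 kB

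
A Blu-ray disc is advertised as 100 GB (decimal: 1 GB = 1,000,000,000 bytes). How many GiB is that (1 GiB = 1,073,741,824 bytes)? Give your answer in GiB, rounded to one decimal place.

93.1 GiB

100 GB = 100 × 10^9 bytes = 100,000,000,000 bytes
1 GiB = 1,073,741,824 bytes
100,000,000,000 / 1,073,741,824 = 93.1 GiB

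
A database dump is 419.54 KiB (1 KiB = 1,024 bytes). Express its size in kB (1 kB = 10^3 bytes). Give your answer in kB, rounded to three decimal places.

429.609 kB

419.54 KiB = 419.54 × 2^10 bytes = 429,608.96 bytes
1 kB = 10^3 bytes = 1,000 bytes
429,608.96 / 1,000 = 429.609 kB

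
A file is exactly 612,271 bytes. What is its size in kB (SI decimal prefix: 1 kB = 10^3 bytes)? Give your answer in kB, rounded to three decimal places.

612,271 bytes given.
1 kB = 1,000 bytes
612,271 / 1,000 = 612.271 kB

612.271 kB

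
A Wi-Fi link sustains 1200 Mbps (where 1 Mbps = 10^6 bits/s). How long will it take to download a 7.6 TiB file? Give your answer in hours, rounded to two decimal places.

15.47 hours

7.6 TiB = 8,356,288,371,097.6 bytes = 66,850,306,968,780.8 bits
1200 Mbps = 1,200,000,000 bits/s
time = 66,850,306,968,780.8 / 1,200,000,000 = 55,708.5891 s
55,708.5891 s / 3600 = 15.47 hours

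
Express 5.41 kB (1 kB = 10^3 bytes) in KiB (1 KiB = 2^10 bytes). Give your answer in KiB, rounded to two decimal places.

5.41 kB × 1,000 bytes/kB = 5,410 bytes
1 KiB = 2^10 bytes = 1,024 bytes
5,410 / 1,024 = 5.28 KiB

5.28 KiB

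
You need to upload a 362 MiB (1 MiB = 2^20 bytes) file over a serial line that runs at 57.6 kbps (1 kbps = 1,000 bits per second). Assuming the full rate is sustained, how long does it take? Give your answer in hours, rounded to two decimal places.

362 MiB = 379,584,512 bytes = 3,036,676,096 bits
57.6 kbps = 57,600 bits/s
time = 3,036,676,096 / 57,600 = 52,720.0711 s
52,720.0711 s / 3600 = 14.64 hours

14.64 hours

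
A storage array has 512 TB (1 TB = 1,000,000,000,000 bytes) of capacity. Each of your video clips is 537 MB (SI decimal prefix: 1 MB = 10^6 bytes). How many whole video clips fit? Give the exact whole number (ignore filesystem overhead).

953,445

Capacity: 512 TB = 512,000,000,000,000 bytes
Per item: 537 MB = 537,000,000 bytes
⌊512,000,000,000,000 / 537,000,000⌋ = 953,445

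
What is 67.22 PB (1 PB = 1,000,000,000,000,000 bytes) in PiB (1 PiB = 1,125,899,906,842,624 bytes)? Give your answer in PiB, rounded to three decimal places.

59.703 PiB

67.22 PB × 1,000,000,000,000,000 bytes/PB = 67,220,000,000,000,000 bytes
1 PiB = 2^50 bytes = 1,125,899,906,842,624 bytes
67,220,000,000,000,000 / 1,125,899,906,842,624 = 59.703 PiB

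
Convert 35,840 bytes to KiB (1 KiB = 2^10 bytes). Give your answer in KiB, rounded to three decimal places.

35,840 bytes given.
1 KiB = 2^10 bytes = 1,024 bytes
35,840 / 1,024 = 35.000 KiB

35.000 KiB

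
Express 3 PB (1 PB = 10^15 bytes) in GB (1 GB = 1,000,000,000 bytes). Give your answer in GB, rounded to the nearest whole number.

3,000,000 GB

3 PB = 3 × 10^15 bytes = 3,000,000,000,000,000 bytes
1 GB = 1,000,000,000 bytes
3,000,000,000,000,000 / 1,000,000,000 = 3,000,000 GB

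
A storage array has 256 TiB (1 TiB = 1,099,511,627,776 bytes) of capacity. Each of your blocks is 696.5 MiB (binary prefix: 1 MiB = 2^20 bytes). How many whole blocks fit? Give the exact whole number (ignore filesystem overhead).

Capacity: 256 TiB = 281,474,976,710,656 bytes
Per item: 696.5 MiB = 730,333,184 bytes
⌊281,474,976,710,656 / 730,333,184⌋ = 385,406

385,406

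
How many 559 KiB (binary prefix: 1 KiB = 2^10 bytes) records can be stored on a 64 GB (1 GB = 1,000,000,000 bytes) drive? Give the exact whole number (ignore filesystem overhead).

111,806

Capacity: 64 GB = 64,000,000,000 bytes
Per item: 559 KiB = 572,416 bytes
⌊64,000,000,000 / 572,416⌋ = 111,806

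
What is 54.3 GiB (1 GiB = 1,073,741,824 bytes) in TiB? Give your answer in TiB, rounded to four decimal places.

54.3 GiB = 54.3 × 2^30 bytes = 58,304,181,043.2 bytes
1 TiB = 1,099,511,627,776 bytes
58,304,181,043.2 / 1,099,511,627,776 = 0.0530 TiB

0.0530 TiB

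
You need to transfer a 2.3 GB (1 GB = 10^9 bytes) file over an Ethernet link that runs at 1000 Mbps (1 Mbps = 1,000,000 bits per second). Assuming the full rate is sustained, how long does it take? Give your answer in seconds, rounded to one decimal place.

18.4 seconds

2.3 GB = 2,300,000,000 bytes = 18,400,000,000 bits
1000 Mbps = 1,000,000,000 bits/s
time = 18,400,000,000 / 1,000,000,000 = 18.4 s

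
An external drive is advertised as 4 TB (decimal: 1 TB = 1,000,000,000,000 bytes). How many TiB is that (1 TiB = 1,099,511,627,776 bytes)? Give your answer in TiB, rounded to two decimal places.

3.64 TiB

4 TB = 4 × 10^12 bytes = 4,000,000,000,000 bytes
1 TiB = 1,099,511,627,776 bytes
4,000,000,000,000 / 1,099,511,627,776 = 3.64 TiB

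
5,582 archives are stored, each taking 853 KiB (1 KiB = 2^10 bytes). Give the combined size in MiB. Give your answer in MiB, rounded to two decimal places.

4,649.85 MiB

Total = 5,582 × 853 KiB = 4,761,446 KiB
= 4,761,446 × 1,024 bytes = 4,875,720,704 bytes
1 MiB = 1,048,576 bytes
4,875,720,704 / 1,048,576 = 4,649.85 MiB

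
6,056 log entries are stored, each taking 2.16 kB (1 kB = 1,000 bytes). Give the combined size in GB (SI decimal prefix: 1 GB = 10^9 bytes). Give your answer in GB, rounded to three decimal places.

0.013 GB

Total = 6,056 × 2.16 kB = 13080.96 kB
= 13080.96 × 1,000 bytes = 13,080,960 bytes
1 GB = 1,000,000,000 bytes
13,080,960 / 1,000,000,000 = 0.013 GB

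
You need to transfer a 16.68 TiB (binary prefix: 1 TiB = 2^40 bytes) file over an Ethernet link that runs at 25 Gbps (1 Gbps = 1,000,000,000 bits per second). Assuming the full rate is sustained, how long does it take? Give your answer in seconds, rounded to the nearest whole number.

16.68 TiB = 18,339,853,951,303.68 bytes = 146,718,831,610,429.44 bits
25 Gbps = 25,000,000,000 bits/s
time = 146,718,831,610,429.44 / 25,000,000,000 = 5,869 s

5,869 seconds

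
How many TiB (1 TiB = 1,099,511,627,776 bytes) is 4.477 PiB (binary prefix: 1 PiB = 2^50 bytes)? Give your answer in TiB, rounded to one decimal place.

4,584.4 TiB

4.477 PiB × 1,125,899,906,842,624 bytes/PiB = 5,040,653,882,934,427.648 bytes
1 TiB = 2^40 bytes = 1,099,511,627,776 bytes
5,040,653,882,934,427.648 / 1,099,511,627,776 = 4,584.4 TiB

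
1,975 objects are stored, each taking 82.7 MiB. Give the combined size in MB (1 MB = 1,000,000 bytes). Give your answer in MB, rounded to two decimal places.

171,266.54 MB

Total = 1,975 × 82.7 MiB = 163332.5 MiB
= 163332.5 × 1,048,576 bytes = 171,266,539,520 bytes
1 MB = 1,000,000 bytes
171,266,539,520 / 1,000,000 = 171,266.54 MB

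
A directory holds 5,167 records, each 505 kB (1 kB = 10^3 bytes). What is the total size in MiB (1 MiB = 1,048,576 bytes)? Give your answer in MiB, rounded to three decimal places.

2,488.456 MiB

Total = 5,167 × 505 kB = 2,609,335 kB
= 2,609,335 × 1,000 bytes = 2,609,335,000 bytes
1 MiB = 1,048,576 bytes
2,609,335,000 / 1,048,576 = 2,488.456 MiB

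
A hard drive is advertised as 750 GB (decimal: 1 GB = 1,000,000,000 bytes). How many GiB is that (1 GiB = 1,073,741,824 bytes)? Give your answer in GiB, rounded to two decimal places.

698.49 GiB

750 GB = 750 × 10^9 bytes = 750,000,000,000 bytes
1 GiB = 2^30 bytes = 1,073,741,824 bytes
750,000,000,000 / 1,073,741,824 = 698.49 GiB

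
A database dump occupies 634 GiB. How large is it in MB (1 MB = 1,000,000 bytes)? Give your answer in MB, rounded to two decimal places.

634 GiB = 634 × 2^30 bytes = 680,752,316,416 bytes
1 MB = 1,000,000 bytes
680,752,316,416 / 1,000,000 = 680,752.32 MB

680,752.32 MB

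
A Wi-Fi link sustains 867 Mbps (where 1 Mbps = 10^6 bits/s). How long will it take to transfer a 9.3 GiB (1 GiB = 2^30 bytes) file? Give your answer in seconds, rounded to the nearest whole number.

9.3 GiB = 9,985,798,963.2 bytes = 79,886,391,705.6 bits
867 Mbps = 867,000,000 bits/s
time = 79,886,391,705.6 / 867,000,000 = 92 s

92 seconds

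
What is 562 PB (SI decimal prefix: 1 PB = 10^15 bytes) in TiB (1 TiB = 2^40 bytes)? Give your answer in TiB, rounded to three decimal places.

562 PB × 1,000,000,000,000,000 bytes/PB = 562,000,000,000,000,000 bytes
1 TiB = 1,099,511,627,776 bytes
562,000,000,000,000,000 / 1,099,511,627,776 = 511,136.022 TiB

511,136.022 TiB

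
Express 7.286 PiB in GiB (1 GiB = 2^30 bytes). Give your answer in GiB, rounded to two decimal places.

7.286 PiB = 7.286 × 2^50 bytes = 8,203,306,721,255,358.464 bytes
1 GiB = 2^30 bytes = 1,073,741,824 bytes
8,203,306,721,255,358.464 / 1,073,741,824 = 7,639,924.74 GiB

7,639,924.74 GiB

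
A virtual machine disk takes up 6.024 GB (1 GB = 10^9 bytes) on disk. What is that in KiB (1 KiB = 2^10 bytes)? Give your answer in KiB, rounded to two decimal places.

6.024 GB × 1,000,000,000 bytes/GB = 6,024,000,000 bytes
1 KiB = 2^10 bytes = 1,024 bytes
6,024,000,000 / 1,024 = 5,882,812.50 KiB

5,882,812.50 KiB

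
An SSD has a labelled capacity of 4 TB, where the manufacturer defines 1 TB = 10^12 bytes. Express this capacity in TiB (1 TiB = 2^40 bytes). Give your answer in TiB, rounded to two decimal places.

4 TB × 1,000,000,000,000 bytes/TB = 4,000,000,000,000 bytes
1 TiB = 2^40 bytes = 1,099,511,627,776 bytes
4,000,000,000,000 / 1,099,511,627,776 = 3.64 TiB

3.64 TiB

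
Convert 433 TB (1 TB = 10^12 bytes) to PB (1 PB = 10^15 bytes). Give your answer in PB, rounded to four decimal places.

0.4330 PB

433 TB = 433 × 10^12 bytes = 433,000,000,000,000 bytes
1 PB = 1,000,000,000,000,000 bytes
433,000,000,000,000 / 1,000,000,000,000,000 = 0.4330 PB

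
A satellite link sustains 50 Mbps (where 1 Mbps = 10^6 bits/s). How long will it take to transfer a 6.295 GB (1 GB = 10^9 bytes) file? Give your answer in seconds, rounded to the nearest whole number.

1,007 seconds

6.295 GB = 6,295,000,000 bytes = 50,360,000,000 bits
50 Mbps = 50,000,000 bits/s
time = 50,360,000,000 / 50,000,000 = 1,007 s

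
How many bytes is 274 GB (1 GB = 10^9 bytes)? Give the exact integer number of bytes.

274 × 1,000,000,000 = 274,000,000,000 bytes

274,000,000,000 bytes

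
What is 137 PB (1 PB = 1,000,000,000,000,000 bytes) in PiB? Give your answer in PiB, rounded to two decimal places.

137 PB = 137 × 10^15 bytes = 137,000,000,000,000,000 bytes
1 PiB = 1,125,899,906,842,624 bytes
137,000,000,000,000,000 / 1,125,899,906,842,624 = 121.68 PiB

121.68 PiB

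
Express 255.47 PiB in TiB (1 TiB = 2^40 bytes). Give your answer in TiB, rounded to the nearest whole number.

261,601 TiB

255.47 PiB = 255.47 × 2^50 bytes = 287,633,649,201,085,153.28 bytes
1 TiB = 1,099,511,627,776 bytes
287,633,649,201,085,153.28 / 1,099,511,627,776 = 261,601 TiB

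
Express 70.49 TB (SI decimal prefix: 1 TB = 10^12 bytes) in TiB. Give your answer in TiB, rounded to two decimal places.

70.49 TB = 70.49 × 10^12 bytes = 70,490,000,000,000 bytes
1 TiB = 1,099,511,627,776 bytes
70,490,000,000,000 / 1,099,511,627,776 = 64.11 TiB

64.11 TiB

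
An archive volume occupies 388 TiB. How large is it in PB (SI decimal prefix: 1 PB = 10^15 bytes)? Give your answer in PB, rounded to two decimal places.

388 TiB = 388 × 2^40 bytes = 426,610,511,577,088 bytes
1 PB = 10^15 bytes = 1,000,000,000,000,000 bytes
426,610,511,577,088 / 1,000,000,000,000,000 = 0.43 PB

0.43 PB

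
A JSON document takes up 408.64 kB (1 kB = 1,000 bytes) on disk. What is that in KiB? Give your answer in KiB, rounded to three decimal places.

399.063 KiB

408.64 kB × 1,000 bytes/kB = 408,640 bytes
1 KiB = 1,024 bytes
408,640 / 1,024 = 399.063 KiB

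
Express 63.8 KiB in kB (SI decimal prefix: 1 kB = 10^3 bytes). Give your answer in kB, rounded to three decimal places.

65.331 kB

63.8 KiB × 1,024 bytes/KiB = 65,331.2 bytes
1 kB = 1,000 bytes
65,331.2 / 1,000 = 65.331 kB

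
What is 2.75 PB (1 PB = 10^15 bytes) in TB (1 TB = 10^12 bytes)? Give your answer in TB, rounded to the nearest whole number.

2,750 TB

2.75 PB × 1,000,000,000,000,000 bytes/PB = 2,750,000,000,000,000 bytes
1 TB = 1,000,000,000,000 bytes
2,750,000,000,000,000 / 1,000,000,000,000 = 2,750 TB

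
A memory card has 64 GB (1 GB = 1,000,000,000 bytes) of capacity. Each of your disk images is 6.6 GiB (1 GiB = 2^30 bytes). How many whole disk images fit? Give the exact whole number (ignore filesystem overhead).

Capacity: 64 GB = 64,000,000,000 bytes
Per item: 6.6 GiB = 7,086,696,038.4 bytes
⌊64,000,000,000 / 7,086,696,038.4⌋ = 9

9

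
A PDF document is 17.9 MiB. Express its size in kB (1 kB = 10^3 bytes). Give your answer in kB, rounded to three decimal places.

18,769.510 kB

17.9 MiB = 17.9 × 2^20 bytes = 18,769,510.4 bytes
1 kB = 1,000 bytes
18,769,510.4 / 1,000 = 18,769.510 kB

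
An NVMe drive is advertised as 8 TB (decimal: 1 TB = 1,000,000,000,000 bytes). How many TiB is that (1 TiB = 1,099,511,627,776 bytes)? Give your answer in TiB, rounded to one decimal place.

7.3 TiB

8 TB × 1,000,000,000,000 bytes/TB = 8,000,000,000,000 bytes
1 TiB = 1,099,511,627,776 bytes
8,000,000,000,000 / 1,099,511,627,776 = 7.3 TiB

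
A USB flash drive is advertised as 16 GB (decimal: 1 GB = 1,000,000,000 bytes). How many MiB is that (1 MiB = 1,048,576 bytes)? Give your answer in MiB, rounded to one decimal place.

15,258.8 MiB

16 GB × 1,000,000,000 bytes/GB = 16,000,000,000 bytes
1 MiB = 1,048,576 bytes
16,000,000,000 / 1,048,576 = 15,258.8 MiB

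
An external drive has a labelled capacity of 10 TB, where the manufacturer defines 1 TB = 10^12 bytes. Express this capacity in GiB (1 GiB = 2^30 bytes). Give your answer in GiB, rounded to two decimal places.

10 TB = 10 × 10^12 bytes = 10,000,000,000,000 bytes
1 GiB = 1,073,741,824 bytes
10,000,000,000,000 / 1,073,741,824 = 9,313.23 GiB

9,313.23 GiB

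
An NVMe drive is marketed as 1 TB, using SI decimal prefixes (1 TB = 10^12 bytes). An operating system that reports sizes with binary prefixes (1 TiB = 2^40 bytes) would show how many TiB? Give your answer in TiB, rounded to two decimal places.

0.91 TiB

1 TB = 1 × 10^12 bytes = 1,000,000,000,000 bytes
1 TiB = 1,099,511,627,776 bytes
1,000,000,000,000 / 1,099,511,627,776 = 0.91 TiB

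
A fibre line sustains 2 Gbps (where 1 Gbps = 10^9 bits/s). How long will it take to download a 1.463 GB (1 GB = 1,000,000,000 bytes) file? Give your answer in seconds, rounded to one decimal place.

1.463 GB = 1,463,000,000 bytes = 11,704,000,000 bits
2 Gbps = 2,000,000,000 bits/s
time = 11,704,000,000 / 2,000,000,000 = 5.9 s

5.9 seconds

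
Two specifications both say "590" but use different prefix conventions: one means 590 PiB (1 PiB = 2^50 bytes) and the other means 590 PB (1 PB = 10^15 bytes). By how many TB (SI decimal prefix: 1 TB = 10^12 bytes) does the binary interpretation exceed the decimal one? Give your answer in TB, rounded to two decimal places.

590 PiB = 590 × 1,125,899,906,842,624 = 664,280,945,037,148,160 bytes
590 PB = 590 × 1,000,000,000,000,000 = 590,000,000,000,000,000 bytes
difference = 74,280,945,037,148,160 bytes
74,280,945,037,148,160 / 1,000,000,000,000 = 74,280.95 TB

74,280.95 TB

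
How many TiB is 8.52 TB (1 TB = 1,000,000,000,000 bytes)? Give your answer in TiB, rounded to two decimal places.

8.52 TB × 1,000,000,000,000 bytes/TB = 8,520,000,000,000 bytes
1 TiB = 2^40 bytes = 1,099,511,627,776 bytes
8,520,000,000,000 / 1,099,511,627,776 = 7.75 TiB

7.75 TiB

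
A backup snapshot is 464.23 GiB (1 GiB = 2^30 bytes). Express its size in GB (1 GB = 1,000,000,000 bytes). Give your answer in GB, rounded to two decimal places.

464.23 GiB × 1,073,741,824 bytes/GiB = 498,463,166,955.52 bytes
1 GB = 10^9 bytes = 1,000,000,000 bytes
498,463,166,955.52 / 1,000,000,000 = 498.46 GB

498.46 GB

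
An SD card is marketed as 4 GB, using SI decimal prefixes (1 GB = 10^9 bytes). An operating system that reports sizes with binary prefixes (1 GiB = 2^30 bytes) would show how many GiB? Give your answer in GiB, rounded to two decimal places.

4 GB × 1,000,000,000 bytes/GB = 4,000,000,000 bytes
1 GiB = 1,073,741,824 bytes
4,000,000,000 / 1,073,741,824 = 3.73 GiB

3.73 GiB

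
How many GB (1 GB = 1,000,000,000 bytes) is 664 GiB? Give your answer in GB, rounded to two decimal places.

712.96 GB

664 GiB × 1,073,741,824 bytes/GiB = 712,964,571,136 bytes
1 GB = 10^9 bytes = 1,000,000,000 bytes
712,964,571,136 / 1,000,000,000 = 712.96 GB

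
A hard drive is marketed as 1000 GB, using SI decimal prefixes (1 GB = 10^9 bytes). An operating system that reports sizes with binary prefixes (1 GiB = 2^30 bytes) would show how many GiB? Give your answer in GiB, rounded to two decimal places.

931.32 GiB

1000 GB = 1000 × 10^9 bytes = 1,000,000,000,000 bytes
1 GiB = 2^30 bytes = 1,073,741,824 bytes
1,000,000,000,000 / 1,073,741,824 = 931.32 GiB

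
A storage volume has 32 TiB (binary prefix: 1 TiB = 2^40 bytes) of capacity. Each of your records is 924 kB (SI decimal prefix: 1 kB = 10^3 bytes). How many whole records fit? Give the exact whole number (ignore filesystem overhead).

38,078,324

Capacity: 32 TiB = 35,184,372,088,832 bytes
Per item: 924 kB = 924,000 bytes
⌊35,184,372,088,832 / 924,000⌋ = 38,078,324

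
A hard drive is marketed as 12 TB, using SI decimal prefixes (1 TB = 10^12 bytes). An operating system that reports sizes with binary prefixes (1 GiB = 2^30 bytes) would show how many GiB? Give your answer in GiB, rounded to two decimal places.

12 TB = 12 × 10^12 bytes = 12,000,000,000,000 bytes
1 GiB = 1,073,741,824 bytes
12,000,000,000,000 / 1,073,741,824 = 11,175.87 GiB

11,175.87 GiB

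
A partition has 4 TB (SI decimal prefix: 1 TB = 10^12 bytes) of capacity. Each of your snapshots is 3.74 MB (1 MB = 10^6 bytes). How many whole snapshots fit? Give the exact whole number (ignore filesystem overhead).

Capacity: 4 TB = 4,000,000,000,000 bytes
Per item: 3.74 MB = 3,740,000 bytes
⌊4,000,000,000,000 / 3,740,000⌋ = 1,069,518

1,069,518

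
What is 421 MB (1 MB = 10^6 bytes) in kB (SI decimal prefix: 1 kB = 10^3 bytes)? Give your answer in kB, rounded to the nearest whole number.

421,000 kB

421 MB × 1,000,000 bytes/MB = 421,000,000 bytes
1 kB = 10^3 bytes = 1,000 bytes
421,000,000 / 1,000 = 421,000 kB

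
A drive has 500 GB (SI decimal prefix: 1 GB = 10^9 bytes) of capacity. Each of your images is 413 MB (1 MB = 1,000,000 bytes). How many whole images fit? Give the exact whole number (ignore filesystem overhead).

Capacity: 500 GB = 500,000,000,000 bytes
Per item: 413 MB = 413,000,000 bytes
⌊500,000,000,000 / 413,000,000⌋ = 1,210

1,210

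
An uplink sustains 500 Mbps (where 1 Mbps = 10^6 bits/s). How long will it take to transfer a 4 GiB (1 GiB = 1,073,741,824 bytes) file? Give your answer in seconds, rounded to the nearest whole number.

69 seconds

4 GiB = 4,294,967,296 bytes = 34,359,738,368 bits
500 Mbps = 500,000,000 bits/s
time = 34,359,738,368 / 500,000,000 = 69 s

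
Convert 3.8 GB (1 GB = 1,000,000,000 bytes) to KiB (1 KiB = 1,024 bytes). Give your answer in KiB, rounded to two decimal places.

3,710,937.50 KiB

3.8 GB = 3.8 × 10^9 bytes = 3,800,000,000 bytes
1 KiB = 1,024 bytes
3,800,000,000 / 1,024 = 3,710,937.50 KiB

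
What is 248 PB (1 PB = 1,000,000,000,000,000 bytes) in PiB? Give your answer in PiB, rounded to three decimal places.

220.268 PiB

248 PB = 248 × 10^15 bytes = 248,000,000,000,000,000 bytes
1 PiB = 2^50 bytes = 1,125,899,906,842,624 bytes
248,000,000,000,000,000 / 1,125,899,906,842,624 = 220.268 PiB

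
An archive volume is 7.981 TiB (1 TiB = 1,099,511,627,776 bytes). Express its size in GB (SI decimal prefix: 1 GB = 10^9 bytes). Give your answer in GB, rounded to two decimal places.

7.981 TiB = 7.981 × 2^40 bytes = 8,775,202,301,280.256 bytes
1 GB = 1,000,000,000 bytes
8,775,202,301,280.256 / 1,000,000,000 = 8,775.20 GB

8,775.20 GB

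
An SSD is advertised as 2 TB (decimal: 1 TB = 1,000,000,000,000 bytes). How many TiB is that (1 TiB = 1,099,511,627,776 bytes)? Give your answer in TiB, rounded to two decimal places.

1.82 TiB

2 TB = 2 × 10^12 bytes = 2,000,000,000,000 bytes
1 TiB = 1,099,511,627,776 bytes
2,000,000,000,000 / 1,099,511,627,776 = 1.82 TiB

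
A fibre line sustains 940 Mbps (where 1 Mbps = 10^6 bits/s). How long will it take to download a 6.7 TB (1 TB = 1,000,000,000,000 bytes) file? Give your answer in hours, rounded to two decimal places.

6.7 TB = 6,700,000,000,000 bytes = 53,600,000,000,000 bits
940 Mbps = 940,000,000 bits/s
time = 53,600,000,000,000 / 940,000,000 = 57,021.2766 s
57,021.2766 s / 3600 = 15.84 hours

15.84 hours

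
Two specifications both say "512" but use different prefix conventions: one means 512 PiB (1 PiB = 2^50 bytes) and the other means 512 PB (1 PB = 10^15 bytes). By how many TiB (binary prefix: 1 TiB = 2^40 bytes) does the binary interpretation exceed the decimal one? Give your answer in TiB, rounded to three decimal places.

58,626.713 TiB

512 PiB = 512 × 1,125,899,906,842,624 = 576,460,752,303,423,488 bytes
512 PB = 512 × 1,000,000,000,000,000 = 512,000,000,000,000,000 bytes
difference = 64,460,752,303,423,488 bytes
64,460,752,303,423,488 / 1,099,511,627,776 = 58,626.713 TiB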